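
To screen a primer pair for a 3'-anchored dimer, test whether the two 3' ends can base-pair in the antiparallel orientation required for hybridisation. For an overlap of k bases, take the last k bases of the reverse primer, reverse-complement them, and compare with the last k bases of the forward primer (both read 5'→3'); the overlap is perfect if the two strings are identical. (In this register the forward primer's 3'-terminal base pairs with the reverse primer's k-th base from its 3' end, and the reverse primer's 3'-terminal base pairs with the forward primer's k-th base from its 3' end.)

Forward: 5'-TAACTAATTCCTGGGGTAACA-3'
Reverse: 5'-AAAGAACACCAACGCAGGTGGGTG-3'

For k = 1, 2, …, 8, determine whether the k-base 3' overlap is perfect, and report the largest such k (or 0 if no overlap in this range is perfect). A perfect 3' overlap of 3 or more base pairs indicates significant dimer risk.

Last 8 bases (5'→3') — forward …GGGTAACA, reverse …GGTGGGTG.
Reverse complement of the reverse primer's last 8 bases: CACCCACC; its first k bases are the reverse complement of the reverse primer's last k bases, so a perfect k-base overlap needs the forward primer's last k bases to equal them.
Comparing (forward last k vs required): k=1: A vs C ✗; k=2: CA vs CA ✓; k=3: ACA vs CAC ✗; k=4: AACA vs CACC ✗; k=5: TAACA vs CACCC ✗; k=6: GTAACA vs CACCCA ✗; k=7: GGTAACA vs CACCCAC ✗; k=8: GGGTAACA vs CACCCACC ✗.
Only k = 2 is perfect, so the longest perfect 3' overlap is 2.

Longest perfect overlap: 2 complementary base pairs; below the dimer-risk threshold (threshold 3).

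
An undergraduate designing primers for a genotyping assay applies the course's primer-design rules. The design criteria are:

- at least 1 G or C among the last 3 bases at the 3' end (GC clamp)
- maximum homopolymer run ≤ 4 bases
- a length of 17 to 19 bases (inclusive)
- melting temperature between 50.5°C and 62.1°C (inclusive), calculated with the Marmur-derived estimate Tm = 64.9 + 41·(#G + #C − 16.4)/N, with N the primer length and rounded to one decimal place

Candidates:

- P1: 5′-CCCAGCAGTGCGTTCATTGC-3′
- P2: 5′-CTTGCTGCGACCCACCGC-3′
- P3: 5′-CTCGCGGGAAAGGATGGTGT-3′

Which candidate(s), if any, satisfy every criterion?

P2 only.

P1 (20 nt, A=3 T=5 G=5 C=7): 3' end TGC has 2 G/C ✓; longest run = 3 ✓; length 20, outside 17–19 ✗; Tm = 64.9 + 41·(12 − 16.4)/20 = 55.9°C ✓ — fails.
P2 (18 nt, A=2 T=3 G=4 C=9): 3' end CGC has 3 G/C ✓; longest run = 3 ✓; length 18 ✓; Tm = 64.9 + 41·(13 − 16.4)/18 = 57.2°C ✓ — passes.
P3 (20 nt, A=4 T=4 G=9 C=3): 3' end TGT has 1 G/C ✓; longest run = 3 ✓; length 20, outside 17–19 ✗; Tm = 64.9 + 41·(12 − 16.4)/20 = 55.9°C ✓ — fails.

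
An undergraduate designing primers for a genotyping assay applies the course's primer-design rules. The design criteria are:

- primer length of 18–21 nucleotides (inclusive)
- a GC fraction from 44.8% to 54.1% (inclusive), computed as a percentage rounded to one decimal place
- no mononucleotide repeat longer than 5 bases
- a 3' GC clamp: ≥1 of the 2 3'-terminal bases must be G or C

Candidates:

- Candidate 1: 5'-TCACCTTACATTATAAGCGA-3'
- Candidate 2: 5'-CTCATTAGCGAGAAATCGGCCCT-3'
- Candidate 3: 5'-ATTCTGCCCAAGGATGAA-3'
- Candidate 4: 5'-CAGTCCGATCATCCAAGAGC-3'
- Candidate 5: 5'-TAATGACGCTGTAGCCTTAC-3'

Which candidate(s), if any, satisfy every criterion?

Candidate 5 only.

Candidate 1 (20 nt, A=7 T=6 G=2 C=5): length 20 ✓; GC 7/20 = 35.0%, outside 44.8–54.1% ✗; longest run = 2 ✓; 3' end GA has 1 G/C ✓ — fails.
Candidate 2 (23 nt, A=6 T=5 G=5 C=7): length 23, outside 18–21 ✗; GC 12/23 = 52.2% ✓; longest run = 3 ✓; 3' end CT has 1 G/C ✓ — fails.
Candidate 3 (18 nt, A=6 T=4 G=4 C=4): length 18 ✓; GC 8/18 = 44.4%, outside 44.8–54.1% ✗; longest run = 3 ✓; 3' end AA has 0 G/C, need ≥1 ✗ — fails.
Candidate 4 (20 nt, A=6 T=3 G=4 C=7): length 20 ✓; GC 11/20 = 55.0%, outside 44.8–54.1% ✗; longest run = 2 ✓; 3' end GC has 2 G/C ✓ — fails.
Candidate 5 (20 nt, A=5 T=6 G=4 C=5): length 20 ✓; GC 9/20 = 45.0% ✓; longest run = 2 ✓; 3' end AC has 1 G/C ✓ — passes.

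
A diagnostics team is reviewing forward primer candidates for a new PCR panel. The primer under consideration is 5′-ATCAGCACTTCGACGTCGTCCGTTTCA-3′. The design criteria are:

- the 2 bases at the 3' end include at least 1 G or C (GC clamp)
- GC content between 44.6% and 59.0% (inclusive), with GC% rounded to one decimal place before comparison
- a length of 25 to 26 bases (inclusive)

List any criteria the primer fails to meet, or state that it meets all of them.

Fails: length.

Base counts: A=5, T=8, G=5, C=9 (length 27).
GC clamp: 3' end CA has 1 G/C ✓
GC content: GC 14/27 = 51.9% ✓
length: length 27, outside 25–26 ✗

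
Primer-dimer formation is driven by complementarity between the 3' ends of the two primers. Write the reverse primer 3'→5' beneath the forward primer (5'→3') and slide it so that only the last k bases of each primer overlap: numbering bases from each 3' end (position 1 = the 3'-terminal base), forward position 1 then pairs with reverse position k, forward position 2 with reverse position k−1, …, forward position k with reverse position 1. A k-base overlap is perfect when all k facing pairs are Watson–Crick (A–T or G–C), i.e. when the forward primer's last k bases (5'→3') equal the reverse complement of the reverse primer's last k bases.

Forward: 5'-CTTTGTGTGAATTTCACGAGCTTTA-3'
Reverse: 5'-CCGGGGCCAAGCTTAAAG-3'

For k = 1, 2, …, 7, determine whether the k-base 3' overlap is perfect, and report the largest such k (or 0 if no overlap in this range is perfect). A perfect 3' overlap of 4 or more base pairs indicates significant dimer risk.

Last 7 bases (5'→3') — forward …AGCTTTA, reverse …CTTAAAG.
Reverse complement of the reverse primer's last 7 bases: CTTTAAG; its first k bases are the reverse complement of the reverse primer's last k bases, so a perfect k-base overlap needs the forward primer's last k bases to equal them.
Comparing (forward last k vs required): k=1: A vs C ✗; k=2: TA vs CT ✗; k=3: TTA vs CTT ✗; k=4: TTTA vs CTTT ✗; k=5: CTTTA vs CTTTA ✓; k=6: GCTTTA vs CTTTAA ✗; k=7: AGCTTTA vs CTTTAAG ✗.
Only k = 5 is perfect, so the longest perfect 3' overlap is 5.

Longest perfect overlap: 5 complementary base pairs; significant dimer risk (threshold 4).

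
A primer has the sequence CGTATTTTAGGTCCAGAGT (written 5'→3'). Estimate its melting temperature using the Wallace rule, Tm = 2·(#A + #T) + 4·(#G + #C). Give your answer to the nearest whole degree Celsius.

54°C

Base counts: A=4, T=7, G=5, C=3 (length 19).
Tm = 2·(4+7) + 4·(5+3) = 2·11 + 4·8 = 22 + 32 = 54°C.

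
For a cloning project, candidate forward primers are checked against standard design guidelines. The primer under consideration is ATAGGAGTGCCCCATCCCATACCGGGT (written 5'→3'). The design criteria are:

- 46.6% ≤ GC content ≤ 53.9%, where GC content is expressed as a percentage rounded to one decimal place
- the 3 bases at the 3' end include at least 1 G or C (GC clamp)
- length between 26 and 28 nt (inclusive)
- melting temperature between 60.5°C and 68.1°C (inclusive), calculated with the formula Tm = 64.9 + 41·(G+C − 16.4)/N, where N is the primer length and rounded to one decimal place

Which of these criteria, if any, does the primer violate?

Base counts: A=6, T=5, G=7, C=9 (length 27).
GC content: GC 16/27 = 59.3%, outside 46.6–53.9% ✗
GC clamp: 3' end GGT has 2 G/C ✓
length: length 27 ✓
Tm: Tm = 64.9 + 41·(16 − 16.4)/27 = 64.3°C ✓

Fails: GC content.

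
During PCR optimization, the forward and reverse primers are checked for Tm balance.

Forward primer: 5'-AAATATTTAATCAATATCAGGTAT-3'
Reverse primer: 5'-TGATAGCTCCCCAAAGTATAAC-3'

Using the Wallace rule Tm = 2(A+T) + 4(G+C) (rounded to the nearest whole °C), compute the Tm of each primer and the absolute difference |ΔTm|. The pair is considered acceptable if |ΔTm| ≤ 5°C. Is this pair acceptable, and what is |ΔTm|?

Forward: A=11 T=9 G=2 C=2 → Tm = 2·20 + 4·4 = 56°C.
Reverse: A=8 T=5 G=3 C=6 → Tm = 2·13 + 4·9 = 62°C.
|ΔTm| = |56 − 62| = 6°C, > 5°C.

|ΔTm| = 6°C; the pair is not acceptable.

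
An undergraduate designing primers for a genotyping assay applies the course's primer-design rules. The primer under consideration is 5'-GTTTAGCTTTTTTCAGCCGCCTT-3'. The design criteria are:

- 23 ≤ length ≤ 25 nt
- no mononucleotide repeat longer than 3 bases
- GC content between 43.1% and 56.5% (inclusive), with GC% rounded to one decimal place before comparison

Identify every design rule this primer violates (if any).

Base counts: A=2, T=11, G=4, C=6 (length 23).
length: length 23 ✓
homopolymer run: longest run = 6, exceeds 3 ✗
GC content: GC 10/23 = 43.5% ✓

Fails: homopolymer run.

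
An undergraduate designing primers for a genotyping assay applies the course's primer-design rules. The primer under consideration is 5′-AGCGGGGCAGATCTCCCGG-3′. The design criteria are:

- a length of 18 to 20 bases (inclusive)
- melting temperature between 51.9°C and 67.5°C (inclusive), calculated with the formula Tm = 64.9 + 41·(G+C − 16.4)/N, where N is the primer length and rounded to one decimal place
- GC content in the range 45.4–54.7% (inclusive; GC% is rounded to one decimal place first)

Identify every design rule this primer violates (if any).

Fails: GC content.

Base counts: A=3, T=2, G=8, C=6 (length 19).
length: length 19 ✓
Tm: Tm = 64.9 + 41·(14 − 16.4)/19 = 59.7°C ✓
GC content: GC 14/19 = 73.7%, outside 45.4–54.7% ✗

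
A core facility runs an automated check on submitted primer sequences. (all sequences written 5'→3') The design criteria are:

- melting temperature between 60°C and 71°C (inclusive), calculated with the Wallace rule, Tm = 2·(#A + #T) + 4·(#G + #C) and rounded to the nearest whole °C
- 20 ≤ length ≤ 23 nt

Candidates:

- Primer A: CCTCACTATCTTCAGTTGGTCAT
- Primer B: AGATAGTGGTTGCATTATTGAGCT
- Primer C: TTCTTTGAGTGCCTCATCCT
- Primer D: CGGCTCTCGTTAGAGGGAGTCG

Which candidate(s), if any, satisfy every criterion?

Primer A (23 nt, A=4 T=9 G=3 C=7): Tm = 2·13 + 4·10 = 66°C ✓; length 23 ✓ — passes.
Primer B (24 nt, A=6 T=9 G=7 C=2): Tm = 2·15 + 4·9 = 66°C ✓; length 24, outside 20–23 ✗ — fails.
Primer C (20 nt, A=2 T=9 G=3 C=6): Tm = 2·11 + 4·9 = 58°C, outside 60–71°C ✗; length 20 ✓ — fails.
Primer D (22 nt, A=3 T=5 G=9 C=5): Tm = 2·8 + 4·14 = 72°C, outside 60–71°C ✗; length 22 ✓ — fails.

Primer A only.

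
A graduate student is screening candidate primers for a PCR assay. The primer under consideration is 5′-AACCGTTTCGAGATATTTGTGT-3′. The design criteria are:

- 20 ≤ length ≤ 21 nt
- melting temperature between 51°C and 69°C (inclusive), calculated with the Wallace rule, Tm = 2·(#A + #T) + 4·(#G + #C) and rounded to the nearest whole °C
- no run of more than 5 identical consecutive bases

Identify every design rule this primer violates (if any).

Base counts: A=5, T=9, G=5, C=3 (length 22).
length: length 22, outside 20–21 ✗
Tm: Tm = 2·14 + 4·8 = 60°C ✓
homopolymer run: longest run = 3 ✓

Fails: length.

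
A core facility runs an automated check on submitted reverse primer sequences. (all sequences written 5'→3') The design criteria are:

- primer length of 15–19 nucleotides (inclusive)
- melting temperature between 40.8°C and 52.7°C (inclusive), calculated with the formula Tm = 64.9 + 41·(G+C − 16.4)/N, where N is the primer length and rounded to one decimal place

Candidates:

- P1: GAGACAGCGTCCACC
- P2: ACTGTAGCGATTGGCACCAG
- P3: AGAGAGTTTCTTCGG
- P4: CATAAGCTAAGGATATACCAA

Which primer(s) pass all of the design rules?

P1 only.

P1 (15 nt, A=4 T=1 G=4 C=6): length 15 ✓; Tm = 64.9 + 41·(10 − 16.4)/15 = 47.4°C ✓ — passes.
P2 (20 nt, A=5 T=4 G=6 C=5): length 20, outside 15–19 ✗; Tm = 64.9 + 41·(11 − 16.4)/20 = 53.8°C, outside 40.8–52.7°C ✗ — fails.
P3 (15 nt, A=3 T=5 G=5 C=2): length 15 ✓; Tm = 64.9 + 41·(7 − 16.4)/15 = 39.2°C, outside 40.8–52.7°C ✗ — fails.
P4 (21 nt, A=10 T=4 G=3 C=4): length 21, outside 15–19 ✗; Tm = 64.9 + 41·(7 − 16.4)/21 = 46.5°C ✓ — fails.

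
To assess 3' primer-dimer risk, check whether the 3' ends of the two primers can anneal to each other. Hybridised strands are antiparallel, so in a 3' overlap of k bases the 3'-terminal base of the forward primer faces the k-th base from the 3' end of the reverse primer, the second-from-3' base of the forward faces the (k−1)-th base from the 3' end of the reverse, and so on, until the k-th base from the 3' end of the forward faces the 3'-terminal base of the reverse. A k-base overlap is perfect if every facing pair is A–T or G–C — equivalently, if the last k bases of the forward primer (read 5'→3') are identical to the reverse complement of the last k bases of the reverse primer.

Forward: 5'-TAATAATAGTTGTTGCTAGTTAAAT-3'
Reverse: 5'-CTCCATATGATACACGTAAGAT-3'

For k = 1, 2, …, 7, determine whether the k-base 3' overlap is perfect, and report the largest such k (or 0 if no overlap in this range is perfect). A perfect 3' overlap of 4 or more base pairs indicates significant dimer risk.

Last 7 bases (5'→3') — forward …GTTAAAT, reverse …GTAAGAT.
Reverse complement of the reverse primer's last 7 bases: ATCTTAC; its first k bases are the reverse complement of the reverse primer's last k bases, so a perfect k-base overlap needs the forward primer's last k bases to equal them.
Comparing (forward last k vs required): k=1: T vs A ✗; k=2: AT vs AT ✓; k=3: AAT vs ATC ✗; k=4: AAAT vs ATCT ✗; k=5: TAAAT vs ATCTT ✗; k=6: TTAAAT vs ATCTTA ✗; k=7: GTTAAAT vs ATCTTAC ✗.
Only k = 2 is perfect, so the longest perfect 3' overlap is 2.

Longest perfect overlap: 2 complementary base pairs; below the dimer-risk threshold (threshold 4).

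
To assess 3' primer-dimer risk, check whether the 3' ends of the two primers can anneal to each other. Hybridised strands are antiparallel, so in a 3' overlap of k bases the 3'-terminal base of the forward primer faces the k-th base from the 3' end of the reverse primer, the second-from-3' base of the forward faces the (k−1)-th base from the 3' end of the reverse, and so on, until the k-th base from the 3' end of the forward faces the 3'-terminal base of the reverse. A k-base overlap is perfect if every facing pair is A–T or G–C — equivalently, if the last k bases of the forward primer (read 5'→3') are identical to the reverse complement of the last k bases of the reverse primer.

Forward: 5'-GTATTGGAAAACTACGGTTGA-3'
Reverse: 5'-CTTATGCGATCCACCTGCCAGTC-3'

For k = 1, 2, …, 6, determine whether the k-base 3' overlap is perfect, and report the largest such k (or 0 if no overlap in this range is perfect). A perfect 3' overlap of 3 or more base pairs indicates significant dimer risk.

Longest perfect overlap: 2 complementary base pairs; below the dimer-risk threshold (threshold 3).

Last 6 bases (5'→3') — forward …GGTTGA, reverse …CCAGTC.
Reverse complement of the reverse primer's last 6 bases: GACTGG; its first k bases are the reverse complement of the reverse primer's last k bases, so a perfect k-base overlap needs the forward primer's last k bases to equal them.
Comparing (forward last k vs required): k=1: A vs G ✗; k=2: GA vs GA ✓; k=3: TGA vs GAC ✗; k=4: TTGA vs GACT ✗; k=5: GTTGA vs GACTG ✗; k=6: GGTTGA vs GACTGG ✗.
Only k = 2 is perfect, so the longest perfect 3' overlap is 2.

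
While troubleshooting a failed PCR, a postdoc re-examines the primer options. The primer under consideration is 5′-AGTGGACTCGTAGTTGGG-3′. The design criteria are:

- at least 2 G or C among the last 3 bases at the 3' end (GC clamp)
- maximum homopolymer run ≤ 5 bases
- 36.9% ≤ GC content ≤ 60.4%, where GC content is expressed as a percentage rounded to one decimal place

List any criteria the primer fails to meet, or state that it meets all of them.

Base counts: A=3, T=5, G=8, C=2 (length 18).
GC clamp: 3' end GGG has 3 G/C ✓
homopolymer run: longest run = 3 ✓
GC content: GC 10/18 = 55.6% ✓

Meets all criteria.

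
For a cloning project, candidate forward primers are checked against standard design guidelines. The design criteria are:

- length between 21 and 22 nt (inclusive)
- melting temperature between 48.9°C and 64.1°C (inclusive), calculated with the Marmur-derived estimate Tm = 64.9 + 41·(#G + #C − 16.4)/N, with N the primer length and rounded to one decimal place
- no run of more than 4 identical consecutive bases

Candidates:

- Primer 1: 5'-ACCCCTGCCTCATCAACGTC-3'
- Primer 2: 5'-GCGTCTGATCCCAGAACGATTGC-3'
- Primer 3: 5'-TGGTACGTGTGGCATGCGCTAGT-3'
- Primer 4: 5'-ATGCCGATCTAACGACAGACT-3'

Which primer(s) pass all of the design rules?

Primer 4 only.

Primer 1 (20 nt, A=4 T=4 G=2 C=10): length 20, outside 21–22 ✗; Tm = 64.9 + 41·(12 − 16.4)/20 = 55.9°C ✓; longest run = 4 ✓ — fails.
Primer 2 (23 nt, A=5 T=5 G=6 C=7): length 23, outside 21–22 ✗; Tm = 64.9 + 41·(13 − 16.4)/23 = 58.8°C ✓; longest run = 3 ✓ — fails.
Primer 3 (23 nt, A=3 T=7 G=9 C=4): length 23, outside 21–22 ✗; Tm = 64.9 + 41·(13 − 16.4)/23 = 58.8°C ✓; longest run = 2 ✓ — fails.
Primer 4 (21 nt, A=7 T=4 G=4 C=6): length 21 ✓; Tm = 64.9 + 41·(10 − 16.4)/21 = 52.4°C ✓; longest run = 2 ✓ — passes.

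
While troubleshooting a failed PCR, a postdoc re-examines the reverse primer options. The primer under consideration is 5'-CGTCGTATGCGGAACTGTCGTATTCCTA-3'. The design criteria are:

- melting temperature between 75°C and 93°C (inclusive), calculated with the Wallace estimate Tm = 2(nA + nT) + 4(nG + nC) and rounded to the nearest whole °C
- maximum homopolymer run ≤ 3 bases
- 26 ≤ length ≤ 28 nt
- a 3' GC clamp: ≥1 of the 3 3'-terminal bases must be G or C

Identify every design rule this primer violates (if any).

Meets all criteria.

Base counts: A=5, T=9, G=7, C=7 (length 28).
Tm: Tm = 2·14 + 4·14 = 84°C ✓
homopolymer run: longest run = 2 ✓
length: length 28 ✓
GC clamp: 3' end CTA has 1 G/C ✓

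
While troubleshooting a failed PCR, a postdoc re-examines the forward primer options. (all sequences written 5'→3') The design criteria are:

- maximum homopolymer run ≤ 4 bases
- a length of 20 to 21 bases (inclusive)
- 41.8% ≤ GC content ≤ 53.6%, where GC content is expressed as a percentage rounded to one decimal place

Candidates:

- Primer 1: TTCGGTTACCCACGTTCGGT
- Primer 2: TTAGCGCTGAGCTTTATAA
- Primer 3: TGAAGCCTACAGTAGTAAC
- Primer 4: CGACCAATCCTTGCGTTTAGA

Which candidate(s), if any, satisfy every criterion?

Primer 1 (20 nt, A=2 T=7 G=5 C=6): longest run = 3 ✓; length 20 ✓; GC 11/20 = 55.0%, outside 41.8–53.6% ✗ — fails.
Primer 2 (19 nt, A=5 T=7 G=4 C=3): longest run = 3 ✓; length 19, outside 20–21 ✗; GC 7/19 = 36.8%, outside 41.8–53.6% ✗ — fails.
Primer 3 (19 nt, A=7 T=4 G=4 C=4): longest run = 2 ✓; length 19, outside 20–21 ✗; GC 8/19 = 42.1% ✓ — fails.
Primer 4 (21 nt, A=5 T=6 G=4 C=6): longest run = 3 ✓; length 21 ✓; GC 10/21 = 47.6% ✓ — passes.

Primer 4 only.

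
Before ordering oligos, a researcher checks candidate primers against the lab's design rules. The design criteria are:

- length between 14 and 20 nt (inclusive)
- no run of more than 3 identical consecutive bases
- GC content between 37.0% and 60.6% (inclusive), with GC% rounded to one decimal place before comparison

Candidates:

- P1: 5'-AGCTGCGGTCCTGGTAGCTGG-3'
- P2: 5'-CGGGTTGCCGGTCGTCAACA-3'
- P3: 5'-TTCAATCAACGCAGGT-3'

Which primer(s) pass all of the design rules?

P1 (21 nt, A=2 T=5 G=9 C=5): length 21, outside 14–20 ✗; longest run = 2 ✓; GC 14/21 = 66.7%, outside 37.0–60.6% ✗ — fails.
P2 (20 nt, A=3 T=4 G=7 C=6): length 20 ✓; longest run = 3 ✓; GC 13/20 = 65.0%, outside 37.0–60.6% ✗ — fails.
P3 (16 nt, A=5 T=4 G=3 C=4): length 16 ✓; longest run = 2 ✓; GC 7/16 = 43.8% ✓ — passes.

P3 only.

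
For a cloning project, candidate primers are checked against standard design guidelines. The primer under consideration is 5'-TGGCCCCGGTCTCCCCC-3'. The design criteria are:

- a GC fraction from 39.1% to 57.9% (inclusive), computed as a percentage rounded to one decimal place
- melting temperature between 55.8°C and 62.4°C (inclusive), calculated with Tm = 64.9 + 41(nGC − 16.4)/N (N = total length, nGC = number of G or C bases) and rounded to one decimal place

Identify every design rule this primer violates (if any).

Fails: GC content.

Base counts: A=0, T=3, G=4, C=10 (length 17).
GC content: GC 14/17 = 82.4%, outside 39.1–57.9% ✗
Tm: Tm = 64.9 + 41·(14 − 16.4)/17 = 59.1°C ✓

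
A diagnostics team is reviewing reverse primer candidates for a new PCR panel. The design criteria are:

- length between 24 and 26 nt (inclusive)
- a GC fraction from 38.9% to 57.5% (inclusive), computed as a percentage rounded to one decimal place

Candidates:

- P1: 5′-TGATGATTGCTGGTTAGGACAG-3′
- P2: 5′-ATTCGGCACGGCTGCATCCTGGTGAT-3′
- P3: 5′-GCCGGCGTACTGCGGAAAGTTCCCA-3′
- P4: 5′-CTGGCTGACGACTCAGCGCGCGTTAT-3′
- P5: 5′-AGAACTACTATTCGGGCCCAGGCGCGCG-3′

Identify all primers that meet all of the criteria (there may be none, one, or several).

None of the candidates satisfy all criteria.

P1 (22 nt, A=5 T=7 G=8 C=2): length 22, outside 24–26 ✗; GC 10/22 = 45.5% ✓ — fails.
P2 (26 nt, A=4 T=7 G=8 C=7): length 26 ✓; GC 15/26 = 57.7%, outside 38.9–57.5% ✗ — fails.
P3 (25 nt, A=5 T=4 G=8 C=8): length 25 ✓; GC 16/25 = 64.0%, outside 38.9–57.5% ✗ — fails.
P4 (26 nt, A=4 T=6 G=8 C=8): length 26 ✓; GC 16/26 = 61.5%, outside 38.9–57.5% ✗ — fails.
P5 (28 nt, A=6 T=4 G=9 C=9): length 28, outside 24–26 ✗; GC 18/28 = 64.3%, outside 38.9–57.5% ✗ — fails.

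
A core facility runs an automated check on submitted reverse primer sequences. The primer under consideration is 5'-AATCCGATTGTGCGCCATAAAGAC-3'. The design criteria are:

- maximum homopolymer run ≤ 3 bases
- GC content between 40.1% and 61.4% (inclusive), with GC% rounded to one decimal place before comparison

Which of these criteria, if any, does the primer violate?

Meets all criteria.

Base counts: A=8, T=5, G=5, C=6 (length 24).
homopolymer run: longest run = 3 ✓
GC content: GC 11/24 = 45.8% ✓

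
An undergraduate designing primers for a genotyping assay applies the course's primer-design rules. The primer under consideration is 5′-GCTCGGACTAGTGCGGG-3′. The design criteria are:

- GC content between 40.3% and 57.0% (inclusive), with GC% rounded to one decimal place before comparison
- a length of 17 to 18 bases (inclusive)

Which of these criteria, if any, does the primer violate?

Fails: GC content.

Base counts: A=2, T=3, G=8, C=4 (length 17).
GC content: GC 12/17 = 70.6%, outside 40.3–57.0% ✗
length: length 17 ✓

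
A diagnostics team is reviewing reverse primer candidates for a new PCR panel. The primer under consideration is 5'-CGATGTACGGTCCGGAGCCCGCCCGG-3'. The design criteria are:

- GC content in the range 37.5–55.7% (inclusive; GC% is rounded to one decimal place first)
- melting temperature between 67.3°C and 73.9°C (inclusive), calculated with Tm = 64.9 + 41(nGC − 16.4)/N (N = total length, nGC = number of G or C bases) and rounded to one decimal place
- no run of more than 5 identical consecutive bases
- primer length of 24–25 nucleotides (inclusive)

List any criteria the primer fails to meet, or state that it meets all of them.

Base counts: A=3, T=3, G=10, C=10 (length 26).
GC content: GC 20/26 = 76.9%, outside 37.5–55.7% ✗
Tm: Tm = 64.9 + 41·(20 − 16.4)/26 = 70.6°C ✓
homopolymer run: longest run = 3 ✓
length: length 26, outside 24–25 ✗

Fails: GC content, length.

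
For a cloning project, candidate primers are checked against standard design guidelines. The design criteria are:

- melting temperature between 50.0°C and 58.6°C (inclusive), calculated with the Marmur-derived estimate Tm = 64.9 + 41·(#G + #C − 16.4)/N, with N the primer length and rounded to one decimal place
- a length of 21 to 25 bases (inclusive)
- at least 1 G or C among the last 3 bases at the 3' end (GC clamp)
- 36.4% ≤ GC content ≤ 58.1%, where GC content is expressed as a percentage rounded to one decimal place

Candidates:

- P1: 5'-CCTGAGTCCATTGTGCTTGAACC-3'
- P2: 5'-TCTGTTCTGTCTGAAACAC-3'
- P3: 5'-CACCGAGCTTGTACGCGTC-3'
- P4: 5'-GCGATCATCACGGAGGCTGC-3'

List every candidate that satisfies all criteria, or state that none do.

P1 (23 nt, A=4 T=7 G=5 C=7): Tm = 64.9 + 41·(12 − 16.4)/23 = 57.1°C ✓; length 23 ✓; 3' end ACC has 2 G/C ✓; GC 12/23 = 52.2% ✓ — passes.
P2 (19 nt, A=4 T=7 G=3 C=5): Tm = 64.9 + 41·(8 − 16.4)/19 = 46.8°C, outside 50.0–58.6°C ✗; length 19, outside 21–25 ✗; 3' end CAC has 2 G/C ✓; GC 8/19 = 42.1% ✓ — fails.
P3 (19 nt, A=3 T=4 G=5 C=7): Tm = 64.9 + 41·(12 − 16.4)/19 = 55.4°C ✓; length 19, outside 21–25 ✗; 3' end GTC has 2 G/C ✓; GC 12/19 = 63.2%, outside 36.4–58.1% ✗ — fails.
P4 (20 nt, A=4 T=3 G=7 C=6): Tm = 64.9 + 41·(13 − 16.4)/20 = 57.9°C ✓; length 20, outside 21–25 ✗; 3' end TGC has 2 G/C ✓; GC 13/20 = 65.0%, outside 36.4–58.1% ✗ — fails.

P1 only.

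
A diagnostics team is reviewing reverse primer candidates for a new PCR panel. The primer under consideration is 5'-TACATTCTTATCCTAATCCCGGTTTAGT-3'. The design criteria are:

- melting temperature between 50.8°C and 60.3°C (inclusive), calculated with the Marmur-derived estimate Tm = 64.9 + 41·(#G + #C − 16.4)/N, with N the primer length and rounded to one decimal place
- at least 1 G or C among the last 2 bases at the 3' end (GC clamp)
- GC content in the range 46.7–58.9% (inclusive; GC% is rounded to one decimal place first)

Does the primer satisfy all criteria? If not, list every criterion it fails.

Fails: GC content.

Base counts: A=6, T=12, G=3, C=7 (length 28).
Tm: Tm = 64.9 + 41·(10 − 16.4)/28 = 55.5°C ✓
GC clamp: 3' end GT has 1 G/C ✓
GC content: GC 10/28 = 35.7%, outside 46.7–58.9% ✗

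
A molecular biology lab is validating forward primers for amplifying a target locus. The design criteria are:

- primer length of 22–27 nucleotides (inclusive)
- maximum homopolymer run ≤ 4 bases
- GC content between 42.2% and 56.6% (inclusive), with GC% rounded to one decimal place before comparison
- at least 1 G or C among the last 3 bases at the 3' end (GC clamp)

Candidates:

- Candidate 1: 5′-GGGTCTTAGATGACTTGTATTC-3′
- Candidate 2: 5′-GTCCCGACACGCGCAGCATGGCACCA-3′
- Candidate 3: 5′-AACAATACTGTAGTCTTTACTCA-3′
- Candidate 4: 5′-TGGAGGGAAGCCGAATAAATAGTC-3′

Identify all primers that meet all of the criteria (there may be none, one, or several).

Candidate 1 (22 nt, A=4 T=9 G=6 C=3): length 22 ✓; longest run = 3 ✓; GC 9/22 = 40.9%, outside 42.2–56.6% ✗; 3' end TTC has 1 G/C ✓ — fails.
Candidate 2 (26 nt, A=6 T=2 G=7 C=11): length 26 ✓; longest run = 3 ✓; GC 18/26 = 69.2%, outside 42.2–56.6% ✗; 3' end CCA has 2 G/C ✓ — fails.
Candidate 3 (23 nt, A=8 T=8 G=2 C=5): length 23 ✓; longest run = 3 ✓; GC 7/23 = 30.4%, outside 42.2–56.6% ✗; 3' end TCA has 1 G/C ✓ — fails.
Candidate 4 (24 nt, A=9 T=4 G=8 C=3): length 24 ✓; longest run = 3 ✓; GC 11/24 = 45.8% ✓; 3' end GTC has 2 G/C ✓ — passes.

Candidate 4 only.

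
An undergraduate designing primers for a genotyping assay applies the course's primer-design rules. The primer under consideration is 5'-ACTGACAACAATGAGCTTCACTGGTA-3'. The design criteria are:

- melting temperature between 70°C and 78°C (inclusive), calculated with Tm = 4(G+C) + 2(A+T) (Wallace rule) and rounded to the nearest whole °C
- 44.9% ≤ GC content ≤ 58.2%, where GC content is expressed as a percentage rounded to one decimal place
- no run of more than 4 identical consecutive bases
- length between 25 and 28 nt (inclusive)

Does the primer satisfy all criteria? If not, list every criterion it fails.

Fails: GC content.

Base counts: A=9, T=6, G=5, C=6 (length 26).
Tm: Tm = 2·15 + 4·11 = 74°C ✓
GC content: GC 11/26 = 42.3%, outside 44.9–58.2% ✗
homopolymer run: longest run = 2 ✓
length: length 26 ✓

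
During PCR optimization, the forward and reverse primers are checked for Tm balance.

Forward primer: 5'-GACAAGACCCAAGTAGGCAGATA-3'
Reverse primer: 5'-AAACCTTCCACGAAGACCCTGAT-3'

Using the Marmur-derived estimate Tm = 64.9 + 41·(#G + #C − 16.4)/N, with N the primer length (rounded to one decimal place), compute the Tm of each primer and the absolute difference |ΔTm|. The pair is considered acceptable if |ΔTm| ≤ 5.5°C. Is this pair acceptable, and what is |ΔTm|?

|ΔTm| = 0.0°C; the pair is acceptable.

Forward: G+C = 11, N = 23 → Tm = 64.9 + 41·(11 − 16.4)/23 = 55.3°C.
Reverse: G+C = 11, N = 23 → Tm = 64.9 + 41·(11 − 16.4)/23 = 55.3°C.
|ΔTm| = |55.3 − 55.3| = 0.0°C, ≤ 5.5°C.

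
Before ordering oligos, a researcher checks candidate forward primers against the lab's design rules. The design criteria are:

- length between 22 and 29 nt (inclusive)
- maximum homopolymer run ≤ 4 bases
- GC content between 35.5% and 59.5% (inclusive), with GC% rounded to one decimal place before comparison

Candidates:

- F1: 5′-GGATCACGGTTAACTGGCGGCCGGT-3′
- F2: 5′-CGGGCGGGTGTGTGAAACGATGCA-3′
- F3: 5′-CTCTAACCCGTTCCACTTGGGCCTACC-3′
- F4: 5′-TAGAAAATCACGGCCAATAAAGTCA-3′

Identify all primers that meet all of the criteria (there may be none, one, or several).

F3 and F4.

F1 (25 nt, A=4 T=5 G=10 C=6): length 25 ✓; longest run = 2 ✓; GC 16/25 = 64.0%, outside 35.5–59.5% ✗ — fails.
F2 (24 nt, A=5 T=4 G=11 C=4): length 24 ✓; longest run = 3 ✓; GC 15/24 = 62.5%, outside 35.5–59.5% ✗ — fails.
F3 (27 nt, A=4 T=7 G=4 C=12): length 27 ✓; longest run = 3 ✓; GC 16/27 = 59.3% ✓ — passes.
F4 (25 nt, A=12 T=4 G=4 C=5): length 25 ✓; longest run = 4 ✓; GC 9/25 = 36.0% ✓ — passes.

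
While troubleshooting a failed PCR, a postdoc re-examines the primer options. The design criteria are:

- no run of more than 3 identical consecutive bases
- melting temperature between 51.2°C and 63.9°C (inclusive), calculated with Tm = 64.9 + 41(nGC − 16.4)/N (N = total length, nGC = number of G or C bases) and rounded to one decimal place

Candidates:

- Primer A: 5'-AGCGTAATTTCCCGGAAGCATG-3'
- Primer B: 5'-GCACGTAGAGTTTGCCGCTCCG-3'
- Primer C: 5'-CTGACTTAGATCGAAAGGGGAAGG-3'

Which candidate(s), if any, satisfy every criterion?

Primer A (22 nt, A=6 T=5 G=6 C=5): longest run = 3 ✓; Tm = 64.9 + 41·(11 − 16.4)/22 = 54.8°C ✓ — passes.
Primer B (22 nt, A=3 T=5 G=7 C=7): longest run = 3 ✓; Tm = 64.9 + 41·(14 − 16.4)/22 = 60.4°C ✓ — passes.
Primer C (24 nt, A=8 T=4 G=9 C=3): longest run = 4, exceeds 3 ✗; Tm = 64.9 + 41·(12 − 16.4)/24 = 57.4°C ✓ — fails.

Primer A and Primer B.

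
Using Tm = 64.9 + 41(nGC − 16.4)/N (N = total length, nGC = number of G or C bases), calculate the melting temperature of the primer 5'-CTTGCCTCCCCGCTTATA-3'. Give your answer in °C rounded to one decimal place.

Base counts: A=2, T=6, G=2, C=8; G+C = 10, N = 18.
Tm = 64.9 + 41·(10 − 16.4)/18 = 64.9 + -262.40/18 = 50.3°C.

50.3°C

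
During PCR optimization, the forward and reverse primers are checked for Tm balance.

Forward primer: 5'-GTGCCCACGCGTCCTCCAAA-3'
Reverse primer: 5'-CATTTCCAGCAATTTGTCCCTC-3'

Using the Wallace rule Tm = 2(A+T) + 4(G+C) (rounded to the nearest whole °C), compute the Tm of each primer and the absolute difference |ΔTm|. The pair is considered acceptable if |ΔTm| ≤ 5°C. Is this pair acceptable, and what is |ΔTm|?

Forward: A=4 T=3 G=4 C=9 → Tm = 2·7 + 4·13 = 66°C.
Reverse: A=4 T=8 G=2 C=8 → Tm = 2·12 + 4·10 = 64°C.
|ΔTm| = |66 − 64| = 2°C, ≤ 5°C.

|ΔTm| = 2°C; the pair is acceptable.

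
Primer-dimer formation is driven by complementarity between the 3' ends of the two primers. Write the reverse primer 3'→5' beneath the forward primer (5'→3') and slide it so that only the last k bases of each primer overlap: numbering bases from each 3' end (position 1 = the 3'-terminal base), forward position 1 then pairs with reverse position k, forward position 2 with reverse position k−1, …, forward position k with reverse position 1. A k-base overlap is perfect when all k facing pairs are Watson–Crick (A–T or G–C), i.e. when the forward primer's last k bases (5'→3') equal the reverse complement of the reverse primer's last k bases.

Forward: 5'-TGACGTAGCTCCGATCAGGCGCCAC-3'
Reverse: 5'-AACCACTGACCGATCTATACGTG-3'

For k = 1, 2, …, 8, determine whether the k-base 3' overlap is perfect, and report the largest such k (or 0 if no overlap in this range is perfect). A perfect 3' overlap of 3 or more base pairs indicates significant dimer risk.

Last 8 bases (5'→3') — forward …GGCGCCAC, reverse …TATACGTG.
Reverse complement of the reverse primer's last 8 bases: CACGTATA; its first k bases are the reverse complement of the reverse primer's last k bases, so a perfect k-base overlap needs the forward primer's last k bases to equal them.
Comparing (forward last k vs required): k=1: C vs C ✓; k=2: AC vs CA ✗; k=3: CAC vs CAC ✓; k=4: CCAC vs CACG ✗; k=5: GCCAC vs CACGT ✗; k=6: CGCCAC vs CACGTA ✗; k=7: GCGCCAC vs CACGTAT ✗; k=8: GGCGCCAC vs CACGTATA ✗.
Perfect overlaps at k = 1, 3; the largest is 3.

Longest perfect overlap: 3 complementary base pairs; significant dimer risk (threshold 3).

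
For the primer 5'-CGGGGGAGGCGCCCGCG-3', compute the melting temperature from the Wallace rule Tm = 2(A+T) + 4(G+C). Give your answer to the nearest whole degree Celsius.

Base counts: A=1, T=0, G=10, C=6 (length 17).
Tm = 2·(1+0) + 4·(10+6) = 2·1 + 4·16 = 2 + 64 = 66°C.

66°C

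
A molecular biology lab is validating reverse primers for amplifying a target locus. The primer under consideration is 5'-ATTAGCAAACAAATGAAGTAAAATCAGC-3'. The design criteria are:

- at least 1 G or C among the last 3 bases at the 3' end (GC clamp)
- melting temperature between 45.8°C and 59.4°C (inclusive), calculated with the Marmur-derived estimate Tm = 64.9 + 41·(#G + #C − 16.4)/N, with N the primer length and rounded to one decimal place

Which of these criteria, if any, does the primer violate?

Base counts: A=15, T=5, G=4, C=4 (length 28).
GC clamp: 3' end AGC has 2 G/C ✓
Tm: Tm = 64.9 + 41·(8 − 16.4)/28 = 52.6°C ✓

Meets all criteria.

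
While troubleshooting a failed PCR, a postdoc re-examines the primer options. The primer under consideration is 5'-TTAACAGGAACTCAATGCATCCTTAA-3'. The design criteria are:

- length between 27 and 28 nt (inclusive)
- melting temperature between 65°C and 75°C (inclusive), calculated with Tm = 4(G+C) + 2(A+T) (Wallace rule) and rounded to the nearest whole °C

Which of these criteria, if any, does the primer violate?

Base counts: A=10, T=7, G=3, C=6 (length 26).
length: length 26, outside 27–28 ✗
Tm: Tm = 2·17 + 4·9 = 70°C ✓

Fails: length.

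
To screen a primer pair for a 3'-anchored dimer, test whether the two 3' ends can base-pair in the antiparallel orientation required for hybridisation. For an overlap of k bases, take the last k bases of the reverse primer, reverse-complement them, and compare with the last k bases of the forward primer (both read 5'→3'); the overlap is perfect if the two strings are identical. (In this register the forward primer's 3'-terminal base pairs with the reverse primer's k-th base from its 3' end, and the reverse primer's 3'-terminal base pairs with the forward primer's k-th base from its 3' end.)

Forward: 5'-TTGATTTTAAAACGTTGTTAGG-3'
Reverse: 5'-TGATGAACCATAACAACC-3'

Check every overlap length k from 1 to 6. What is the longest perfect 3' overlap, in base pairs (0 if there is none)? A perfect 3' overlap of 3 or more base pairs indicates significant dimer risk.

Longest perfect overlap: 2 complementary base pairs; below the dimer-risk threshold (threshold 3).

Last 6 bases (5'→3') — forward …GTTAGG, reverse …ACAACC.
Reverse complement of the reverse primer's last 6 bases: GGTTGT; its first k bases are the reverse complement of the reverse primer's last k bases, so a perfect k-base overlap needs the forward primer's last k bases to equal them.
Comparing (forward last k vs required): k=1: G vs G ✓; k=2: GG vs GG ✓; k=3: AGG vs GGT ✗; k=4: TAGG vs GGTT ✗; k=5: TTAGG vs GGTTG ✗; k=6: GTTAGG vs GGTTGT ✗.
Perfect overlaps at k = 1, 2; the largest is 2.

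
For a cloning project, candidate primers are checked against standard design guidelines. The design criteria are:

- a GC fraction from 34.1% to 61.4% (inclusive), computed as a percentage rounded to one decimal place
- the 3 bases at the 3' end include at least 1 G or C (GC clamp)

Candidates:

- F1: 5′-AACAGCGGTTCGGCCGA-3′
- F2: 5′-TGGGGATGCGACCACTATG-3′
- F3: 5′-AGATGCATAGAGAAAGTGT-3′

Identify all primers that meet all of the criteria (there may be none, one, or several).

F1 (17 nt, A=4 T=2 G=6 C=5): GC 11/17 = 64.7%, outside 34.1–61.4% ✗; 3' end CGA has 2 G/C ✓ — fails.
F2 (19 nt, A=4 T=4 G=7 C=4): GC 11/19 = 57.9% ✓; 3' end ATG has 1 G/C ✓ — passes.
F3 (19 nt, A=8 T=4 G=6 C=1): GC 7/19 = 36.8% ✓; 3' end TGT has 1 G/C ✓ — passes.

F2 and F3.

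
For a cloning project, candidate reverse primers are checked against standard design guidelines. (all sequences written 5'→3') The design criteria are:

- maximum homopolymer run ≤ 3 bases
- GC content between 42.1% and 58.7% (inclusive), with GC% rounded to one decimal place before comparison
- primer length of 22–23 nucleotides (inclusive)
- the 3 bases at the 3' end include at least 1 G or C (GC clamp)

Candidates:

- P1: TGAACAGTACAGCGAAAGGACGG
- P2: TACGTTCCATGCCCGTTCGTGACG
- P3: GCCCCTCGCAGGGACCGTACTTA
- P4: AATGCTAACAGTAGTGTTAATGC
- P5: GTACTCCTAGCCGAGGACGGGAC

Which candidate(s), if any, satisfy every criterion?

P1 only.

P1 (23 nt, A=9 T=2 G=8 C=4): longest run = 3 ✓; GC 12/23 = 52.2% ✓; length 23 ✓; 3' end CGG has 3 G/C ✓ — passes.
P2 (24 nt, A=3 T=7 G=6 C=8): longest run = 3 ✓; GC 14/24 = 58.3% ✓; length 24, outside 22–23 ✗; 3' end ACG has 2 G/C ✓ — fails.
P3 (23 nt, A=4 T=4 G=6 C=9): longest run = 4, exceeds 3 ✗; GC 15/23 = 65.2%, outside 42.1–58.7% ✗; length 23 ✓; 3' end TTA has 0 G/C, need ≥1 ✗ — fails.
P4 (23 nt, A=8 T=7 G=5 C=3): longest run = 2 ✓; GC 8/23 = 34.8%, outside 42.1–58.7% ✗; length 23 ✓; 3' end TGC has 2 G/C ✓ — fails.
P5 (23 nt, A=5 T=3 G=8 C=7): longest run = 3 ✓; GC 15/23 = 65.2%, outside 42.1–58.7% ✗; length 23 ✓; 3' end GAC has 2 G/C ✓ — fails.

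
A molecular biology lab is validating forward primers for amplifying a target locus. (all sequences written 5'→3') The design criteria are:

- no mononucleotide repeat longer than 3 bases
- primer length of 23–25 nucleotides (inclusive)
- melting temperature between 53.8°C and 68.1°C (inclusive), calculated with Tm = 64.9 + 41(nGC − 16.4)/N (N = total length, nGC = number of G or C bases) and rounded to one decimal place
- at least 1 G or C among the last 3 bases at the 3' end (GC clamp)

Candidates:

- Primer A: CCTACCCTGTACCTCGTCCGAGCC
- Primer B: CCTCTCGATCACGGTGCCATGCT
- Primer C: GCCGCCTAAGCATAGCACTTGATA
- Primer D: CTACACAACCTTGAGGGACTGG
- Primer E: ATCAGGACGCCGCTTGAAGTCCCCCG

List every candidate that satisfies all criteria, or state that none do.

Primer A (24 nt, A=3 T=5 G=4 C=12): longest run = 3 ✓; length 24 ✓; Tm = 64.9 + 41·(16 − 16.4)/24 = 64.2°C ✓; 3' end GCC has 3 G/C ✓ — passes.
Primer B (23 nt, A=3 T=6 G=5 C=9): longest run = 2 ✓; length 23 ✓; Tm = 64.9 + 41·(14 − 16.4)/23 = 60.6°C ✓; 3' end GCT has 2 G/C ✓ — passes.
Primer C (24 nt, A=7 T=5 G=5 C=7): longest run = 2 ✓; length 24 ✓; Tm = 64.9 + 41·(12 − 16.4)/24 = 57.4°C ✓; 3' end ATA has 0 G/C, need ≥1 ✗ — fails.
Primer D (22 nt, A=6 T=4 G=6 C=6): longest run = 3 ✓; length 22, outside 23–25 ✗; Tm = 64.9 + 41·(12 − 16.4)/22 = 56.7°C ✓; 3' end TGG has 2 G/C ✓ — fails.
Primer E (26 nt, A=5 T=4 G=7 C=10): longest run = 5, exceeds 3 ✗; length 26, outside 23–25 ✗; Tm = 64.9 + 41·(17 − 16.4)/26 = 65.8°C ✓; 3' end CCG has 3 G/C ✓ — fails.

Primer A and Primer B.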